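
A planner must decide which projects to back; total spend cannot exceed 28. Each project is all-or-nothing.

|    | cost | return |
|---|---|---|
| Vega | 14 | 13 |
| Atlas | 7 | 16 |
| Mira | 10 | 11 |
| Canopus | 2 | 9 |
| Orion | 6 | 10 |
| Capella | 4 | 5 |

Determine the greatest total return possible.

46

Atlas + Mira + Canopus + Orion: cost 7 + 10 + 2 + 6 = 25 ≤ 28, return 16 + 11 + 9 + 10 = 46.
Vega + Atlas + Canopus + Capella: cost 14 + 7 + 2 + 4 = 27 ≤ 28, return 13 + 16 + 9 + 5 = 43.
Best is Atlas, Mira, Canopus, and Orion with total return 46.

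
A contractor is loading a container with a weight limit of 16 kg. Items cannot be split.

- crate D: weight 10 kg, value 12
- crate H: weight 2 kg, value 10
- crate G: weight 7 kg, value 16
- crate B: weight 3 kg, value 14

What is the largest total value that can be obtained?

Allowing fractional choices, the relaxed optimum would be about 44.8, but items are indivisible.
crate D + crate H + crate B: weight 10 + 2 + 3 = 15 ≤ 16, value 12 + 10 + 14 = 36.
crate G + crate B: weight 7 + 3 = 10 ≤ 16, value 16 + 14 = 30.
crate H + crate G + crate B: weight 2 + 7 + 3 = 12 ≤ 16, value 10 + 16 + 14 = 40.
Best is crate H, crate G, and crate B with total value 40.

40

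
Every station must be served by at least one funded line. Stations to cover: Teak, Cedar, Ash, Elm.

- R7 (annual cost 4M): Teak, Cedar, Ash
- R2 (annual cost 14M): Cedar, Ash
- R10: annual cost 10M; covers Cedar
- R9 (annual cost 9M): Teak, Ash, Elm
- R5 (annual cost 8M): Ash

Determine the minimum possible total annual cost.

This is an integer covering problem.
Choose R7 and R9: together they cover Teak, Cedar, Ash, Elm — every station.
Total annual cost: 4 + 9 = 13.

13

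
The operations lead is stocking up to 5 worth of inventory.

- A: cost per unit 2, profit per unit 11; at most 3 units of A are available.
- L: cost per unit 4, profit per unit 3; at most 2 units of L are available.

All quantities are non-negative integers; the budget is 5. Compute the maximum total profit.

22

A has the best ratio (11/2); taking only A gives at most 2×11 = 22 (stopped by the cost limit).
Optimal: 2×A: cost 4 ≤ 5, profit 2·11 = 22.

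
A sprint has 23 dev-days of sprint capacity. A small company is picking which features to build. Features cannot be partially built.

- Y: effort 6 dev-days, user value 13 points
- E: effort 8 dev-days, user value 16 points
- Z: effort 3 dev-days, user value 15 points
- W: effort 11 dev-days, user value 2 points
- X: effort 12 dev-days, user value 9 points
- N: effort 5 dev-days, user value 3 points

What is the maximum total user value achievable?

47

This is an integer program with binary decision variables.
Take Y, E, Z, and N: effort 6 + 8 + 3 + 5 = 22 ≤ 23, user value 13 + 16 + 15 + 3 = 47.
No other feasible combination does better.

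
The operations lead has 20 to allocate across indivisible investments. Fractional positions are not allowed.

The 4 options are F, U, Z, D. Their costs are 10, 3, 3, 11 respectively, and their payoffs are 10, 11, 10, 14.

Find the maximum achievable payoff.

U + Z + D: cost 3 + 3 + 11 = 17 ≤ 20, payoff 11 + 10 + 14 = 35.
F + U + Z: cost 10 + 3 + 3 = 16 ≤ 20, payoff 10 + 11 + 10 = 31.
Best is U, Z, and D with total payoff 35.

35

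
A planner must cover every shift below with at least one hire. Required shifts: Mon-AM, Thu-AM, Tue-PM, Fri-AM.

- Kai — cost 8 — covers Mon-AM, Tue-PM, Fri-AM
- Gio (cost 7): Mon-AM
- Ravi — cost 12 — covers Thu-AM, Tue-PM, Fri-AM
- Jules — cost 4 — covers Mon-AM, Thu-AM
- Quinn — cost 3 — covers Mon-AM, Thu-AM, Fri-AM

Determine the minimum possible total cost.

11

This is an integer covering problem.
Choose Kai and Quinn: together they cover Mon-AM, Thu-AM, Tue-PM, Fri-AM — every shift.
Total cost: 8 + 3 = 11.
No cover costs less than 11.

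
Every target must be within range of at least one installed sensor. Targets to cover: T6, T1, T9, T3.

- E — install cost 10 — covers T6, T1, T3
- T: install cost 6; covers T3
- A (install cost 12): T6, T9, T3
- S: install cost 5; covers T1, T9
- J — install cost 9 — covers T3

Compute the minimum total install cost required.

15

Choose E and S: together they cover T6, T1, T9, T3 — every target.
Total install cost: 10 + 5 = 15.
No cover costs less than 15.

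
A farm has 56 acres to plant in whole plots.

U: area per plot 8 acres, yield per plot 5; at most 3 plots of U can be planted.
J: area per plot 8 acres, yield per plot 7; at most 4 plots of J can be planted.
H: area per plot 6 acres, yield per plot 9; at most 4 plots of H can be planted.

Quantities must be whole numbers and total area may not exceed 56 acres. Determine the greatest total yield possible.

Take 4×J and 4×H: area 56 ≤ 56, yield 4·7 + 4·9 = 64.
H has the best ratio (9/6) and is taken to its limit of 4; remaining capacity is filled optimally with the others.

64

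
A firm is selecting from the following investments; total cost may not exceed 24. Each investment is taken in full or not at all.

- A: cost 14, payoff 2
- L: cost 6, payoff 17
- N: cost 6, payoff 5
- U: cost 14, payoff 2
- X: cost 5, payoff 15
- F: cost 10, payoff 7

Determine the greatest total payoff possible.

L + N + X: cost 6 + 6 + 5 = 17 ≤ 24, payoff 17 + 5 + 15 = 37.
L + X + F: cost 6 + 5 + 10 = 21 ≤ 24, payoff 17 + 15 + 7 = 39.
Best is L, X, and F with total payoff 39.

39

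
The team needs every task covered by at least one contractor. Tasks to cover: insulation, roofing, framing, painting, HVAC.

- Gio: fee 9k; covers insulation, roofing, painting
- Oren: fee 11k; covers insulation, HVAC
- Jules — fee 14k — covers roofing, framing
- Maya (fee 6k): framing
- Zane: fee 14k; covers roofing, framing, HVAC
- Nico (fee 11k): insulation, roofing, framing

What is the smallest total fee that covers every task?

This is a weighted set-cover instance.
The greedy cost-per-new-task heuristic would pick Gio, Maya, and Oren for 26, but a cheaper cover exists.
Choose Gio and Zane: together they cover insulation, roofing, framing, painting, HVAC — every task.
Total fee: 9 + 14 = 23.
No cover costs less than 23.

23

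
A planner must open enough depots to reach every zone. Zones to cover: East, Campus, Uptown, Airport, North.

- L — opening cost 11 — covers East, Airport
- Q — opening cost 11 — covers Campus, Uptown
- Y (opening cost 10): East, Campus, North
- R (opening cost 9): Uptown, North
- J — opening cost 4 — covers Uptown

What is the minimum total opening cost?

25

Choose L, Y, and J: together they cover East, Campus, Uptown, Airport, North — every zone.
Total opening cost: 11 + 10 + 4 = 25.
No cover costs less than 25.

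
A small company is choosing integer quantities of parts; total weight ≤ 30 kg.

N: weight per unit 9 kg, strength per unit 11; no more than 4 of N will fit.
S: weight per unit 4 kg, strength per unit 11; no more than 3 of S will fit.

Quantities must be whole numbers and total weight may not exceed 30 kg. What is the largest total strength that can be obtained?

1×N and 3×S: weight 21 ≤ 30, strength 1·11 + 3·11 = 44.
2×N and 3×S: weight 30 ≤ 30, strength 2·11 + 3·11 = 55.
Best is 55.

55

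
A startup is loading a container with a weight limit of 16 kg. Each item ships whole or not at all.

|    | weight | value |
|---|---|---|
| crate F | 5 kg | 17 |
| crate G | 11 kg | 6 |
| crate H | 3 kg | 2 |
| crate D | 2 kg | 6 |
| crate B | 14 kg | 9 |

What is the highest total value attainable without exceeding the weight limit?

crate F + crate G: weight 5 + 11 = 16 ≤ 16, value 17 + 6 = 23.
crate F + crate D: weight 5 + 2 = 7 ≤ 16, value 17 + 6 = 23.
crate F + crate H + crate D: weight 5 + 3 + 2 = 10 ≤ 16, value 17 + 2 + 6 = 25.
Best is crate F, crate H, and crate D with total value 25.

25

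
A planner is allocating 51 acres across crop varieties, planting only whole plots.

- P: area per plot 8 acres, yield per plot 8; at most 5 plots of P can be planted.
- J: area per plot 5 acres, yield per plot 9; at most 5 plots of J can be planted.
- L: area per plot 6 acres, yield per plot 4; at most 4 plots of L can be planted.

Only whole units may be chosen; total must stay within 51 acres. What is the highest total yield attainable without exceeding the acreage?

This is a bounded integer knapsack.
J has the best ratio (9/5); taking only J gives at most 5×9 = 45 (stopped by the supply cap of 5).
Mixing does better — 3×P and 5×J: area 49 ≤ 51, yield 3·8 + 5·9 = 69.

69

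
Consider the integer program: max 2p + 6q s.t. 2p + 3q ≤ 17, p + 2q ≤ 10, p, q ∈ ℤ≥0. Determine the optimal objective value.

(p,q)=(0,5): 2·0+3·5=15≤17, 1·0+2·5=10≤10, objective 30.
(p,q)=(1,4): 2·1+3·4=14≤17, 1·1+2·4=9≤10, objective 26.
No feasible integer point exceeds 30.

30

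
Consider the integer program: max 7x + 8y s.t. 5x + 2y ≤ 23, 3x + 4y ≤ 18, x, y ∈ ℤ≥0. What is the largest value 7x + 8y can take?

38

(x,y)=(2,3): 5·2+2·3=16≤23, 3·2+4·3=18≤18, objective 38.
(x,y)=(3,2): 5·3+2·2=19≤23, 3·3+4·2=17≤18, objective 37.
(x,y)=(4,1): 5·4+2·1=22≤23, 3·4+4·1=16≤18, objective 36.
No feasible integer point exceeds 38.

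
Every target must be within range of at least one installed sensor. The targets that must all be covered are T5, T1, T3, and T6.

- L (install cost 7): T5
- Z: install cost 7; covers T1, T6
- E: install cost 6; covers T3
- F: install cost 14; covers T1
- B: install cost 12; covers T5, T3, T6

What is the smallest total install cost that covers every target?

19

The greedy cost-per-new-target heuristic would pick Z, E, and L for 20, but a cheaper cover exists.
Choose Z and B: together they cover T5, T1, T3, T6 — every target.
Total install cost: 7 + 12 = 19.
No cover costs less than 19.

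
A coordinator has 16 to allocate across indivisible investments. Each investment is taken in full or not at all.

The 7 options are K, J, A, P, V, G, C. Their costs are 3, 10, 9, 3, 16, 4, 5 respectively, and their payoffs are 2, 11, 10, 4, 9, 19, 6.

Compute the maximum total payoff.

Allowing fractional choices, the relaxed optimum would be about 33.4, but investments are indivisible.
K + P + G + C: cost 3 + 3 + 4 + 5 = 15 ≤ 16, payoff 2 + 4 + 19 + 6 = 31.
K + A + G: cost 3 + 9 + 4 = 16 ≤ 16, payoff 2 + 10 + 19 = 31.
A + P + G: cost 9 + 3 + 4 = 16 ≤ 16, payoff 10 + 4 + 19 = 33.
Best is A, P, and G with total payoff 33.

33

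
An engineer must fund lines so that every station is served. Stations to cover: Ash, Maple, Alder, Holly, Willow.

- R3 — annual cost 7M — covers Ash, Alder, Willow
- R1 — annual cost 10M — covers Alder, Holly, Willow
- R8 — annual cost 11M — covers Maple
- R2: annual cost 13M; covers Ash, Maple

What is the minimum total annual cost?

Choose R1 and R2: together they cover Ash, Maple, Alder, Holly, Willow — every station.
Total annual cost: 10 + 13 = 23.

23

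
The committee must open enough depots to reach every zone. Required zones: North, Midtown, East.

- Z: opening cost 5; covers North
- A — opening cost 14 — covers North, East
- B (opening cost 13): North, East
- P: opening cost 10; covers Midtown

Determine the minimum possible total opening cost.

23

Choose B and P: together they cover North, Midtown, East — every zone.
Total opening cost: 13 + 10 = 23.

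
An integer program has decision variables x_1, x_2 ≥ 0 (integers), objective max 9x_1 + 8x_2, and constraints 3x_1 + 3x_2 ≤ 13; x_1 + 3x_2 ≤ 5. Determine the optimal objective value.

(x_1,x_2)=(4,0): 3·4+3·0=12≤13, 1·4+3·0=4≤5, objective 36.
(x_1,x_2)=(3,0): 3·3+3·0=9≤13, 1·3+3·0=3≤5, objective 27.
Maximum is 36 at (x_1,x_2)=(4,0).

36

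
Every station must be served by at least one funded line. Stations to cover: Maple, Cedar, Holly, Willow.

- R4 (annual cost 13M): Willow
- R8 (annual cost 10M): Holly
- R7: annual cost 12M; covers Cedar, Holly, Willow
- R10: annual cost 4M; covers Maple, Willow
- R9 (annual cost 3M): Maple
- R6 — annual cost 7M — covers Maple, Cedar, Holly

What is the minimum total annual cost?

11

Choose R10 and R6: together they cover Maple, Cedar, Holly, Willow — every station.
Total annual cost: 4 + 7 = 11.
No cover costs less than 11.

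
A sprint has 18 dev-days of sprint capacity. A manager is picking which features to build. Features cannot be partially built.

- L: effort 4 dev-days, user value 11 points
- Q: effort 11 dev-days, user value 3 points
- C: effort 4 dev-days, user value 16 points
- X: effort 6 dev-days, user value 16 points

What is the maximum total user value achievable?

43

Allowing fractional choices, the relaxed optimum would be about 44.1, but features are indivisible.
L + C + X: effort 4 + 4 + 6 = 14 ≤ 18, user value 11 + 16 + 16 = 43.
C + X: effort 4 + 6 = 10 ≤ 18, user value 16 + 16 = 32.
Best is L, C, and X with total user value 43.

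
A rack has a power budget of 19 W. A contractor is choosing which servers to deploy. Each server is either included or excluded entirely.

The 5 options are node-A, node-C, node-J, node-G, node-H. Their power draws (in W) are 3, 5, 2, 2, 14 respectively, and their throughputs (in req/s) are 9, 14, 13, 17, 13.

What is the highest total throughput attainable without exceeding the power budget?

53

Allowing fractional choices, the relaxed optimum would be about 59.5, but servers are indivisible.
node-J + node-G + node-H: power draw 2 + 2 + 14 = 18 ≤ 19, throughput 13 + 17 + 13 = 43.
node-C + node-J + node-G: power draw 5 + 2 + 2 = 9 ≤ 19, throughput 14 + 13 + 17 = 44.
node-A + node-C + node-J + node-G: power draw 3 + 5 + 2 + 2 = 12 ≤ 19, throughput 9 + 14 + 13 + 17 = 53.
Best is node-A, node-C, node-J, and node-G with total throughput 53.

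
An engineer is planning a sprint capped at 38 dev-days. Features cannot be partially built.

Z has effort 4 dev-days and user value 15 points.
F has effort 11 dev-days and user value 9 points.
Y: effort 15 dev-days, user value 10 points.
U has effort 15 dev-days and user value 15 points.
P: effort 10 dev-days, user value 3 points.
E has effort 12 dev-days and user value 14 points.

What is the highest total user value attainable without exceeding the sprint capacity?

44

Allowing fractional choices, the relaxed optimum would be about 49.7, but features are indivisible.
Z + Y + U: effort 4 + 15 + 15 = 34 ≤ 38, user value 15 + 10 + 15 = 40.
Z + U + E: effort 4 + 15 + 12 = 31 ≤ 38, user value 15 + 15 + 14 = 44.
Z + F + P + E: effort 4 + 11 + 10 + 12 = 37 ≤ 38, user value 15 + 9 + 3 + 14 = 41.
Best is Z, U, and E with total user value 44.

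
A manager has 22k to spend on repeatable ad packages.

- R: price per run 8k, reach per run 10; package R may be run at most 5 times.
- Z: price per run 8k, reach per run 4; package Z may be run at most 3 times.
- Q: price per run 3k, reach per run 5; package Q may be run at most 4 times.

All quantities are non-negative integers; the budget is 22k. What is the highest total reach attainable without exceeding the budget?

30

1×R and 4×Q: price 20 ≤ 22, reach 1·10 + 4·5 = 30.
2×R and 2×Q: price 22 ≤ 22, reach 2·10 + 2·5 = 30.
Best is 30.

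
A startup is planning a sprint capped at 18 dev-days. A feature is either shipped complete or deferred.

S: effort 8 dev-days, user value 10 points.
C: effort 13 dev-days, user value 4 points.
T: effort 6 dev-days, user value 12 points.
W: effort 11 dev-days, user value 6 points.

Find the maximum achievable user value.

Allowing fractional choices, the relaxed optimum would be about 24.2, but features are indivisible.
T + W: effort 6 + 11 = 17 ≤ 18, user value 12 + 6 = 18.
S + T: effort 8 + 6 = 14 ≤ 18, user value 10 + 12 = 22.
T: effort 6 ≤ 18, user value 12.
Best is S and T with total user value 22.

22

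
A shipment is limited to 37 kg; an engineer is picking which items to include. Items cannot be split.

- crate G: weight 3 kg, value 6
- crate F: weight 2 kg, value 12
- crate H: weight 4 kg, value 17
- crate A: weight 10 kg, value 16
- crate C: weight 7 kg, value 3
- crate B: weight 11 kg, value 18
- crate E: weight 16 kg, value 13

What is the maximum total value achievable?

72

Take crate G, crate F, crate H, crate A, crate C, and crate B: weight 3 + 2 + 4 + 10 + 7 + 11 = 37 ≤ 37, value 6 + 12 + 17 + 16 + 3 + 18 = 72.
No other feasible combination does better.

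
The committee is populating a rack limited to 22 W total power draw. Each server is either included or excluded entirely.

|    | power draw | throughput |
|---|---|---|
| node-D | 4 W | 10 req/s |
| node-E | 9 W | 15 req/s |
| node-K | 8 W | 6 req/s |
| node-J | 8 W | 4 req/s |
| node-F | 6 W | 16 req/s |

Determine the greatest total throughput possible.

41

Treat it as a binary knapsack problem.
Allowing fractional choices, the relaxed optimum would be about 43.2, but servers are indivisible.
node-D + node-E + node-F: power draw 4 + 9 + 6 = 19 ≤ 22, throughput 10 + 15 + 16 = 41.
node-D + node-K + node-F: power draw 4 + 8 + 6 = 18 ≤ 22, throughput 10 + 6 + 16 = 32.
Best is node-D, node-E, and node-F with total throughput 41.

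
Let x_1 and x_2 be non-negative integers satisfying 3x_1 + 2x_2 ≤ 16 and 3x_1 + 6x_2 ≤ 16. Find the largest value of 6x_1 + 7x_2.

(x_1,x_2)=(5,0): 3·5+2·0=15≤16, 3·5+6·0=15≤16, objective 30.
(x_1,x_2)=(4,0): 3·4+2·0=12≤16, 3·4+6·0=12≤16, objective 24.
No feasible integer point exceeds 30.

30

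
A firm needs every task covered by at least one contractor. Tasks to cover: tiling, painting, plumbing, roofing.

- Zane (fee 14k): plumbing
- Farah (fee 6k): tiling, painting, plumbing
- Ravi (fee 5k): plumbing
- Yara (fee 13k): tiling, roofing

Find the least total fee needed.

Choose Farah and Yara: together they cover tiling, painting, plumbing, roofing — every task.
Total fee: 6 + 13 = 19.

19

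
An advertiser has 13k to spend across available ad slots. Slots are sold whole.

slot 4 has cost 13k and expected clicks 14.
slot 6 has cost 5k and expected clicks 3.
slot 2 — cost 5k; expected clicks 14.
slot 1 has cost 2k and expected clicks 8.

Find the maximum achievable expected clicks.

Take slot 6, slot 2, and slot 1: cost 5 + 5 + 2 = 12 ≤ 13, expected clicks 3 + 14 + 8 = 25.
No other feasible combination does better.

25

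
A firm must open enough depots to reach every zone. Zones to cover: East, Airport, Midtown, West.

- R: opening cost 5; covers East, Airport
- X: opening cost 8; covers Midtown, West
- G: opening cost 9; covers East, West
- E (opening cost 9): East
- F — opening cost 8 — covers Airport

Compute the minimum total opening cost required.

13

Choose R and X: together they cover East, Airport, Midtown, West — every zone.
Total opening cost: 5 + 8 = 13.
No cover costs less than 13.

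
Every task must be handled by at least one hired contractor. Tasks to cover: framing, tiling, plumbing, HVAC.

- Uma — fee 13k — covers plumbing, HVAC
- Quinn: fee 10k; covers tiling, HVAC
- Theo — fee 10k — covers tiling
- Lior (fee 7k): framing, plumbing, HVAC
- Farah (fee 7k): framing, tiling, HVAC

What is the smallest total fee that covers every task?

14

Choose Lior and Farah: together they cover framing, tiling, plumbing, HVAC — every task.
Total fee: 7 + 7 = 14.
No cover costs less than 14.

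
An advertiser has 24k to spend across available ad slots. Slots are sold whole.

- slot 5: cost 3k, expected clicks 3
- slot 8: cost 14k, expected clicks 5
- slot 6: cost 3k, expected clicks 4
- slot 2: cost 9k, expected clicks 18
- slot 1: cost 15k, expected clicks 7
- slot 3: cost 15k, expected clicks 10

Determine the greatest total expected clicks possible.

28

Take slot 2 and slot 3: cost 9 + 15 = 24 ≤ 24, expected clicks 18 + 10 = 28.
No other feasible combination does better.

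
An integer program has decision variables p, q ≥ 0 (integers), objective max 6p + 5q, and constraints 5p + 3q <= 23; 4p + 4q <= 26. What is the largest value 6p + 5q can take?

32

The continuous relaxation peaks at (1.75, 4.75) with value 34.25; rounding to a feasible lattice point costs some objective.
(p,q)=(2,4): 5·2+3·4=22≤23, 4·2+4·4=24≤26, objective 32.
(p,q)=(1,5): 5·1+3·5=20≤23, 4·1+4·5=24≤26, objective 31.
(p,q)=(2,3): 5·2+3·3=19≤23, 4·2+4·3=20≤26, objective 27.
No feasible integer point exceeds 32.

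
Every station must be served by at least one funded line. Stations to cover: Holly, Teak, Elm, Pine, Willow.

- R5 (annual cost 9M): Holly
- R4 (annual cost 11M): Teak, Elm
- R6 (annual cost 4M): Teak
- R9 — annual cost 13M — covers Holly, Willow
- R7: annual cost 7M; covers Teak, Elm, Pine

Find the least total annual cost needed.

Choose R9 and R7: together they cover Holly, Teak, Elm, Pine, Willow — every station.
Total annual cost: 13 + 7 = 20.
No cover costs less than 20.

20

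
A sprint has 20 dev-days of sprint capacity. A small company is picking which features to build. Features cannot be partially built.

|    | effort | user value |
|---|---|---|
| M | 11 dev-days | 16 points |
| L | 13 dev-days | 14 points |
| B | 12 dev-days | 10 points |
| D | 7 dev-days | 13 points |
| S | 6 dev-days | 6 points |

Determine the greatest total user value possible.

29

This is a 0-1 knapsack instance.
B + D: effort 12 + 7 = 19 ≤ 20, user value 10 + 13 = 23.
M + D: effort 11 + 7 = 18 ≤ 20, user value 16 + 13 = 29.
L + D: effort 13 + 7 = 20 ≤ 20, user value 14 + 13 = 27.
Best is M and D with total user value 29.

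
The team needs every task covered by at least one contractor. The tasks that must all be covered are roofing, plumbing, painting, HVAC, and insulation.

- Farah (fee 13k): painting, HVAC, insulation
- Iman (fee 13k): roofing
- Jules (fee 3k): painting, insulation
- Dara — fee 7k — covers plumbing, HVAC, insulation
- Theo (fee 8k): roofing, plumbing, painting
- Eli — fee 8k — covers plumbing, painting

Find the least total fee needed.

15

The greedy cost-per-new-task heuristic would pick Jules, Dara, and Theo for 18, but a cheaper cover exists.
Choose Dara and Theo: together they cover roofing, plumbing, painting, HVAC, insulation — every task.
Total fee: 7 + 8 = 15.
No cover costs less than 15.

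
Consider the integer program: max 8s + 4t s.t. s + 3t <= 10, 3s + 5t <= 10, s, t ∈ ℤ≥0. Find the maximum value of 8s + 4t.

Relaxing integrality, the LP optimum is 26.67 at (s,t) = (3.33, 0), which is not an integer point.
(s,t)=(3,0): 1·3+3·0=3≤10, 3·3+5·0=9≤10, objective 24.
(s,t)=(2,0): 1·2+3·0=2≤10, 3·2+5·0=6≤10, objective 16.
No feasible integer point exceeds 24.

24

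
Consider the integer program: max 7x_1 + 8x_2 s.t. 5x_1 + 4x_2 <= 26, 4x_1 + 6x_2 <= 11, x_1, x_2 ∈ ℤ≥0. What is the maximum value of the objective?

Relaxing integrality, the LP optimum is 19.25 at (x_1,x_2) = (2.75, 0), which is not an integer point.
(x_1,x_2)=(1,1): 5·1+4·1=9≤26, 4·1+6·1=10≤11, objective 15.
(x_1,x_2)=(2,0): 5·2+4·0=10≤26, 4·2+6·0=8≤11, objective 14.
(x_1,x_2)=(0,1): 5·0+4·1=4≤26, 4·0+6·1=6≤11, objective 8.
(x_1,x_2)=(1,0): 5·1+4·0=5≤26, 4·1+6·0=4≤11, objective 7.
Maximum is 15 at (x_1,x_2)=(1,1).

15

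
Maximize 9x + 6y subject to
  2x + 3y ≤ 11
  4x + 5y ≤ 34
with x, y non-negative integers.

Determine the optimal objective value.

45

Relaxing integrality, the LP optimum is 49.50 at (x,y) = (5.5, 0), which is not an integer point.
(x,y)=(5,0): 2·5+3·0=10≤11, 4·5+5·0=20≤34, objective 45.
(x,y)=(4,1): 2·4+3·1=11≤11, 4·4+5·1=21≤34, objective 42.
(x,y)=(4,0): 2·4+3·0=8≤11, 4·4+5·0=16≤34, objective 36.
Maximum is 45 at (x,y)=(5,0).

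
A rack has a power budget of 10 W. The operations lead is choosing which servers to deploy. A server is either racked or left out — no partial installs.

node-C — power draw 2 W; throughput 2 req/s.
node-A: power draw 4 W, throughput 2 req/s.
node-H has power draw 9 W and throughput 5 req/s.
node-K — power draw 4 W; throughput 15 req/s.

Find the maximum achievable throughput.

This is an integer program with binary decision variables.
Take node-C, node-A, and node-K: power draw 2 + 4 + 4 = 10 ≤ 10, throughput 2 + 2 + 15 = 19.
No other feasible combination does better.

19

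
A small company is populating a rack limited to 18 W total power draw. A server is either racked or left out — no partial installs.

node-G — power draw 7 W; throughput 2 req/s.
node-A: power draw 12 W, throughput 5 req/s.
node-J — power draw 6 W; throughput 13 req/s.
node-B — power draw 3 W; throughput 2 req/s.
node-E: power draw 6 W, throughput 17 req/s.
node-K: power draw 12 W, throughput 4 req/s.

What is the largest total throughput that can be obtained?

32

Allowing fractional choices, the relaxed optimum would be about 33.2, but servers are indivisible.
node-J + node-E: power draw 6 + 6 = 12 ≤ 18, throughput 13 + 17 = 30.
node-J + node-B + node-E: power draw 6 + 3 + 6 = 15 ≤ 18, throughput 13 + 2 + 17 = 32.
node-A + node-E: power draw 12 + 6 = 18 ≤ 18, throughput 5 + 17 = 22.
Best is node-J, node-B, and node-E with total throughput 32.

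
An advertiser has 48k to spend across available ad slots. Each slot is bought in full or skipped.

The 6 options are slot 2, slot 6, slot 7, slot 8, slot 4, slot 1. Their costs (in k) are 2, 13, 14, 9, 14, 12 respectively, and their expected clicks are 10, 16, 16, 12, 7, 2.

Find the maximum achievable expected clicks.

slot 2 + slot 6 + slot 7 + slot 8: cost 2 + 13 + 14 + 9 = 38 ≤ 48, expected clicks 10 + 16 + 16 + 12 = 54.
slot 2 + slot 6 + slot 7 + slot 4: cost 2 + 13 + 14 + 14 = 43 ≤ 48, expected clicks 10 + 16 + 16 + 7 = 49.
slot 6 + slot 7 + slot 8 + slot 1: cost 13 + 14 + 9 + 12 = 48 ≤ 48, expected clicks 16 + 16 + 12 + 2 = 46.
Best is slot 2, slot 6, slot 7, and slot 8 with total expected clicks 54.

54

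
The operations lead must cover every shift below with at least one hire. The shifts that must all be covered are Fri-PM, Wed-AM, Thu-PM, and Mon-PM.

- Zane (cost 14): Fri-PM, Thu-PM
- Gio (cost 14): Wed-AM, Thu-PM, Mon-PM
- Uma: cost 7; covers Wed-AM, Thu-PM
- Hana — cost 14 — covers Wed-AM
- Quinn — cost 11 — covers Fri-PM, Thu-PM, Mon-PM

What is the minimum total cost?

18

Choose Uma and Quinn: together they cover Fri-PM, Wed-AM, Thu-PM, Mon-PM — every shift.
Total cost: 7 + 11 = 18.
No cover costs less than 18.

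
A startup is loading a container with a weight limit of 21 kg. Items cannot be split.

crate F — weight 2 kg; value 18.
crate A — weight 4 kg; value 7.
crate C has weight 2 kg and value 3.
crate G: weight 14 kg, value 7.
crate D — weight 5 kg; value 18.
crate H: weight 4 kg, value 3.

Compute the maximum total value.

49

crate F + crate A + crate C + crate D + crate H: weight 2 + 4 + 2 + 5 + 4 = 17 ≤ 21, value 18 + 7 + 3 + 18 + 3 = 49.
crate F + crate A + crate C + crate D: weight 2 + 4 + 2 + 5 = 13 ≤ 21, value 18 + 7 + 3 + 18 = 46.
Best is crate F, crate A, crate C, crate D, and crate H with total value 49.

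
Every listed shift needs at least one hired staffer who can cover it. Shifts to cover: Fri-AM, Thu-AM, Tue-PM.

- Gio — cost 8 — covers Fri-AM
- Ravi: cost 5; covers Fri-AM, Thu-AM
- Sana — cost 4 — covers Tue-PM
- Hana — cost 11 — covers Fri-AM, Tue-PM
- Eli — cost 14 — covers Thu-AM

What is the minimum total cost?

Choose Ravi and Sana: together they cover Fri-AM, Thu-AM, Tue-PM — every shift.
Total cost: 5 + 4 = 9.
No cover costs less than 9.

9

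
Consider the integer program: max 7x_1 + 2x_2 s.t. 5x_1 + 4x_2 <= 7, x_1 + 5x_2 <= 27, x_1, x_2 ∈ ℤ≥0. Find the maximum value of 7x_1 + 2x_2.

7

(x_1,x_2)=(1,0): 5·1+4·0=5≤7, 1·1+5·0=1≤27, objective 7.
(x_1,x_2)=(0,1): 5·0+4·1=4≤7, 1·0+5·1=5≤27, objective 2.
(x_1,x_2)=(0,0): 5·0+4·0=0≤7, 1·0+5·0=0≤27, objective 0.
The best lattice point is (1,0), giving 7.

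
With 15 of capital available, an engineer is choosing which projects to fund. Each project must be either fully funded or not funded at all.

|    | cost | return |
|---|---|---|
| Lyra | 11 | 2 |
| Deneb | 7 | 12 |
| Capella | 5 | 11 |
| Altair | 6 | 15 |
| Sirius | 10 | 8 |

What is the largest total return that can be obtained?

Treat it as a binary knapsack problem.
Allowing fractional choices, the relaxed optimum would be about 32.9, but projects are indivisible.
Deneb + Capella: cost 7 + 5 = 12 ≤ 15, return 12 + 11 = 23.
Deneb + Altair: cost 7 + 6 = 13 ≤ 15, return 12 + 15 = 27.
Capella + Altair: cost 5 + 6 = 11 ≤ 15, return 11 + 15 = 26.
Best is Deneb and Altair with total return 27.

27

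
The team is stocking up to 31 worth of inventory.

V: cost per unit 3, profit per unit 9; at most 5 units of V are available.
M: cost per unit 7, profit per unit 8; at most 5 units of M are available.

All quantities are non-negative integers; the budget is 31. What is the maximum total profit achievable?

61

5×V and 2×M: cost 29 ≤ 31, profit 5·9 + 2·8 = 61.
5×V and 1×M: cost 22 ≤ 31, profit 5·9 + 1·8 = 53.
Best is 61.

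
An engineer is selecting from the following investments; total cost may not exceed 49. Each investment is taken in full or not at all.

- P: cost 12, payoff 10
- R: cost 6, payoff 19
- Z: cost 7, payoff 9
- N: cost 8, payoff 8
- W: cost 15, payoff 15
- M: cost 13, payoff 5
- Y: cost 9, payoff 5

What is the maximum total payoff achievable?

61

Treat it as a binary knapsack problem.
Allowing fractional choices, the relaxed optimum would be about 61.6, but investments are indivisible.
P + R + Z + N + W: cost 12 + 6 + 7 + 8 + 15 = 48 ≤ 49, payoff 10 + 19 + 9 + 8 + 15 = 61.
R + Z + N + W + Y: cost 6 + 7 + 8 + 15 + 9 = 45 ≤ 49, payoff 19 + 9 + 8 + 15 + 5 = 56.
P + R + Z + W + Y: cost 12 + 6 + 7 + 15 + 9 = 49 ≤ 49, payoff 10 + 19 + 9 + 15 + 5 = 58.
Best is P, R, Z, N, and W with total payoff 61.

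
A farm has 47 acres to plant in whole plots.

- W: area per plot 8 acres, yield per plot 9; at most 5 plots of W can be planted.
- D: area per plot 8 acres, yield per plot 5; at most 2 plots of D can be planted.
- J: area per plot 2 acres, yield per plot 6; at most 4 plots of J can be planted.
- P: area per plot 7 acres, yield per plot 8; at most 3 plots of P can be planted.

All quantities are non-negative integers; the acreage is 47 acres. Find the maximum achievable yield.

This is a bounded integer knapsack.
4×W, 4×J, and 1×P: area 47 ≤ 47, yield 4·9 + 4·6 + 1·8 = 68.
3×W, 4×J, and 2×P: area 46 ≤ 47, yield 3·9 + 4·6 + 2·8 = 67.
Best is 68.

68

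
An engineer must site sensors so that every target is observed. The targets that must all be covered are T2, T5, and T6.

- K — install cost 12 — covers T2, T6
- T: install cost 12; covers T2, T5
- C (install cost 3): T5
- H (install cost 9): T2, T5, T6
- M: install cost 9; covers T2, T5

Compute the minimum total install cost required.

The greedy cost-per-new-target heuristic would pick C and H for 12, but a cheaper cover exists.
H alone covers T2, T5, T6 — every target.
Total install cost: 9.
No cover costs less than 9.

9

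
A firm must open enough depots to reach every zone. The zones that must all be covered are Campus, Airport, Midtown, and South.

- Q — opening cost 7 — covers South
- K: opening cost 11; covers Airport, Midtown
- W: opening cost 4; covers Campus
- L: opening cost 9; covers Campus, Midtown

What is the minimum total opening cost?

22

This is a weighted set-cover instance.
Choose Q, K, and W: together they cover Campus, Airport, Midtown, South — every zone.
Total opening cost: 7 + 11 + 4 = 22.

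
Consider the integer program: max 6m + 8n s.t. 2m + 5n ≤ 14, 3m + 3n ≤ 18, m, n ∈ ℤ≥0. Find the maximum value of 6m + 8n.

36

Relaxing integrality, the LP optimum is 37.33 at (m,n) = (5.33, 0.667), which is not an integer point.
(m,n)=(6,0): 2·6+5·0=12≤14, 3·6+3·0=18≤18, objective 36.
(m,n)=(4,1): 2·4+5·1=13≤14, 3·4+3·1=15≤18, objective 32.
(m,n)=(5,0): 2·5+5·0=10≤14, 3·5+3·0=15≤18, objective 30.
Maximum is 36 at (m,n)=(6,0).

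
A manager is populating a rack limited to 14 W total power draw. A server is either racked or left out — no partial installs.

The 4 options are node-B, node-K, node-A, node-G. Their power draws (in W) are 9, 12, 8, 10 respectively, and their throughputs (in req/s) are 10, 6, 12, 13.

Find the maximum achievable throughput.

Allowing fractional choices, the relaxed optimum would be about 19.8, but servers are indivisible.
node-G: power draw 10 ≤ 14, throughput 13.
node-B: power draw 9 ≤ 14, throughput 10.
node-A: power draw 8 ≤ 14, throughput 12.
Best is node-G with total throughput 13.

13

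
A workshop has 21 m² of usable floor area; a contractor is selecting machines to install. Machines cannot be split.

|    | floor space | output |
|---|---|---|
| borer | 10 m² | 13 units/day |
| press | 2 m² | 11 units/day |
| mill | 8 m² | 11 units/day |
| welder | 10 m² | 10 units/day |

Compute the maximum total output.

35

borer + press + mill: floor space 10 + 2 + 8 = 20 ≤ 21, output 13 + 11 + 11 = 35.
borer + press: floor space 10 + 2 = 12 ≤ 21, output 13 + 11 = 24.
press + mill + welder: floor space 2 + 8 + 10 = 20 ≤ 21, output 11 + 11 + 10 = 32.
Best is borer, press, and mill with total output 35.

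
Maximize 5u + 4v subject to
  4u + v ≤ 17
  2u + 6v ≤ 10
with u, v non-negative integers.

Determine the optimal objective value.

20

(u,v)=(4,0): 4·4+1·0=16≤17, 2·4+6·0=8≤10, objective 20.
(u,v)=(3,0): 4·3+1·0=12≤17, 2·3+6·0=6≤10, objective 15.
The best lattice point is (4,0), giving 20.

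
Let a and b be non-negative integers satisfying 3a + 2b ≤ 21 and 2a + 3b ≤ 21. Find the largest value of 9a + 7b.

(a,b)=(5,3): 3·5+2·3=21≤21, 2·5+3·3=19≤21, objective 66.
(a,b)=(4,4): 3·4+2·4=20≤21, 2·4+3·4=20≤21, objective 64.
No feasible integer point exceeds 66.

66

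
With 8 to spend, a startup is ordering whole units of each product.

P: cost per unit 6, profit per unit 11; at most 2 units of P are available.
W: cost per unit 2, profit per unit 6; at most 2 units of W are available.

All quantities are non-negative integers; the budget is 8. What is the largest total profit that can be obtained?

2×W: cost 4 ≤ 8, profit 2·6 = 12.
1×P and 1×W: cost 8 ≤ 8, profit 1·11 + 1·6 = 17.
Best is 17.

17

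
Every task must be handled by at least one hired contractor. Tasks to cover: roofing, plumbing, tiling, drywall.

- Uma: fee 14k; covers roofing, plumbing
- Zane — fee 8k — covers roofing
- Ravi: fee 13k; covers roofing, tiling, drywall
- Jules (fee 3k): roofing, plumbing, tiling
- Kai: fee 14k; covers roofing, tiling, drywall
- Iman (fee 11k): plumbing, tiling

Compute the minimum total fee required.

16

Choose Ravi and Jules: together they cover roofing, plumbing, tiling, drywall — every task.
Total fee: 13 + 3 = 16.
No cover costs less than 16.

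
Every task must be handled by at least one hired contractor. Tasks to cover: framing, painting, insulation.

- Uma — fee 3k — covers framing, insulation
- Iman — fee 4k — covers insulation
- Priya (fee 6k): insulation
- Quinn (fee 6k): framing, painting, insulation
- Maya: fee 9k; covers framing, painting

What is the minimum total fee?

The greedy cost-per-new-task heuristic would pick Uma and Quinn for 9, but a cheaper cover exists.
Quinn alone covers framing, painting, insulation — every task.
Total fee: 6.
No cover costs less than 6.

6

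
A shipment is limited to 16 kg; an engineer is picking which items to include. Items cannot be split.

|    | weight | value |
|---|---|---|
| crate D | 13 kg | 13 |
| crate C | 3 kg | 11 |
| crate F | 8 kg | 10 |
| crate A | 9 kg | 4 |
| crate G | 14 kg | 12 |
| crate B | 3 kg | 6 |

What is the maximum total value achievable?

27

crate C + crate F + crate B: weight 3 + 8 + 3 = 14 ≤ 16, value 11 + 10 + 6 = 27.
crate C + crate F: weight 3 + 8 = 11 ≤ 16, value 11 + 10 = 21.
crate D + crate C: weight 13 + 3 = 16 ≤ 16, value 13 + 11 = 24.
Best is crate C, crate F, and crate B with total value 27.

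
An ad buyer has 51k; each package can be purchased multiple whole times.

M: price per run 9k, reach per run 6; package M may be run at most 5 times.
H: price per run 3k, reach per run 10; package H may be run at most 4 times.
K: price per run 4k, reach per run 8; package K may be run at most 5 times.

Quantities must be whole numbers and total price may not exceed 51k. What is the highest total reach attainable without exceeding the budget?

92

Take 2×M, 4×H, and 5×K: price 50 ≤ 51, reach 2·6 + 4·10 + 5·8 = 92.
H has the best ratio (10/3) and is taken to its limit of 4; remaining capacity is filled optimally with the others.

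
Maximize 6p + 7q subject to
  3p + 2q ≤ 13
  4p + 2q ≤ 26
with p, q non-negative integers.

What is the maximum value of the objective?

(p,q)=(0,6) is feasible, giving 42.
(p,q)=(1,5) is feasible, giving 41.
(p,q)=(0,5) is feasible, giving 35.
Maximum is 42 at (p,q)=(0,6).

42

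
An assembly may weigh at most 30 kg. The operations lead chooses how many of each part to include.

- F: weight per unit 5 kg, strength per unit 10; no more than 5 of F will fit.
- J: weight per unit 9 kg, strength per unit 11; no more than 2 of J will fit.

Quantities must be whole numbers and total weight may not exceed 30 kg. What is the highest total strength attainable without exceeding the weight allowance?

51

F has the best ratio (10/5); taking only F gives at most 5×10 = 50 (stopped by the supply cap of 5).
Mixing does better — 4×F and 1×J: weight 29 ≤ 30, strength 4·10 + 1·11 = 51.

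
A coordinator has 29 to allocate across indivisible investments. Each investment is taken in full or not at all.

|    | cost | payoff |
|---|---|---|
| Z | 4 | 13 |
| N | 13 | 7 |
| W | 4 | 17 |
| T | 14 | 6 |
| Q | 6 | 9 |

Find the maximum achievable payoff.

Allowing fractional choices, the relaxed optimum would be about 46.9, but investments are indivisible.
Z + W + T + Q: cost 4 + 4 + 14 + 6 = 28 ≤ 29, payoff 13 + 17 + 6 + 9 = 45.
Z + N + W + Q: cost 4 + 13 + 4 + 6 = 27 ≤ 29, payoff 13 + 7 + 17 + 9 = 46.
Best is Z, N, W, and Q with total payoff 46.

46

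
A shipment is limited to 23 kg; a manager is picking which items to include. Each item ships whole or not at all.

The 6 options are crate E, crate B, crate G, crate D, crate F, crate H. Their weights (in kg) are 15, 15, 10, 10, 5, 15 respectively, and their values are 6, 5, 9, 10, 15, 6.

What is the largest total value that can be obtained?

Treat it as a binary knapsack problem.
Allowing fractional choices, the relaxed optimum would be about 32.2, but items are indivisible.
crate D + crate F: weight 10 + 5 = 15 ≤ 23, value 10 + 15 = 25.
crate G + crate F: weight 10 + 5 = 15 ≤ 23, value 9 + 15 = 24.
Best is crate D and crate F with total value 25.

25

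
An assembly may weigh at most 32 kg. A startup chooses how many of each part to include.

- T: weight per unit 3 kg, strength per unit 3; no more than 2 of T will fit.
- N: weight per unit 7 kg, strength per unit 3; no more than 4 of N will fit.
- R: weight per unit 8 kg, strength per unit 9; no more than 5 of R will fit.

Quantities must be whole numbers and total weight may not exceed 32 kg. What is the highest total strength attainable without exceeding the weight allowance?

2×T and 3×R: weight 30 ≤ 32, strength 2·3 + 3·9 = 33.
4×R: weight 32 ≤ 32, strength 4·9 = 36.
Best is 36.

36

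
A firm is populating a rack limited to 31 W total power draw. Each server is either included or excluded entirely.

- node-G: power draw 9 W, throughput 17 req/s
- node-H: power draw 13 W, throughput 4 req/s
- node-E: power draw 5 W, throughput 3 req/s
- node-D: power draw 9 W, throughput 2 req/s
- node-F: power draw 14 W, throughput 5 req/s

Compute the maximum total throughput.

25

This is an integer program with binary decision variables.
Allowing fractional choices, the relaxed optimum would be about 25.9, but servers are indivisible.
node-G + node-H + node-D: power draw 9 + 13 + 9 = 31 ≤ 31, throughput 17 + 4 + 2 = 23.
node-G + node-H + node-E: power draw 9 + 13 + 5 = 27 ≤ 31, throughput 17 + 4 + 3 = 24.
node-G + node-E + node-F: power draw 9 + 5 + 14 = 28 ≤ 31, throughput 17 + 3 + 5 = 25.
Best is node-G, node-E, and node-F with total throughput 25.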